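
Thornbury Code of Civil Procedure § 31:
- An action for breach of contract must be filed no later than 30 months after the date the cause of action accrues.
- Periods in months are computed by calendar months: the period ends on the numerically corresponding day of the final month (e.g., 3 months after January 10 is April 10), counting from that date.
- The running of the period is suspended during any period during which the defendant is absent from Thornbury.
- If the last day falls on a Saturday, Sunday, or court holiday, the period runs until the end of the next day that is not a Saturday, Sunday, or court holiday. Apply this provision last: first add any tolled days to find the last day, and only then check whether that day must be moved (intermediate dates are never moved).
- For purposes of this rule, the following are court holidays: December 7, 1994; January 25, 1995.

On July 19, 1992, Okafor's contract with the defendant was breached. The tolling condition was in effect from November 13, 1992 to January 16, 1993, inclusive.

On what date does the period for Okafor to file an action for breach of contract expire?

March 27, 1995

30 months after July 19, 1992 is January 19, 1995.
From November 13, 1992 through January 16, 1993 inclusive is 65 days; tolling adds 65 days: January 19, 1995 + 65 days = March 25, 1995.
March 25, 1995 is Saturday; March 26, 1995 is Sunday. The next qualifying day is March 27, 1995.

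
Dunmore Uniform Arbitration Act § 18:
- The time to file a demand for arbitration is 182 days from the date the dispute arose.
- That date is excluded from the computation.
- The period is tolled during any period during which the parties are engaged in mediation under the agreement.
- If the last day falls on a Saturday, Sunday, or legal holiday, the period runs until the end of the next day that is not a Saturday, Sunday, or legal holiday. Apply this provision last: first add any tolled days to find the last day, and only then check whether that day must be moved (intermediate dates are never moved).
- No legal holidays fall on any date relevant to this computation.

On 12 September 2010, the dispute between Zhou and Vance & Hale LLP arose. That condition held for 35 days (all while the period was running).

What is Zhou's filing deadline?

182 days after 12 September 2010 is March 13, 2011.
Tolling adds 35 days: March 13, 2011 + 35 days = April 17, 2011.
April 17, 2011 is Sunday. The next qualifying day is April 18, 2011.

April 18, 2011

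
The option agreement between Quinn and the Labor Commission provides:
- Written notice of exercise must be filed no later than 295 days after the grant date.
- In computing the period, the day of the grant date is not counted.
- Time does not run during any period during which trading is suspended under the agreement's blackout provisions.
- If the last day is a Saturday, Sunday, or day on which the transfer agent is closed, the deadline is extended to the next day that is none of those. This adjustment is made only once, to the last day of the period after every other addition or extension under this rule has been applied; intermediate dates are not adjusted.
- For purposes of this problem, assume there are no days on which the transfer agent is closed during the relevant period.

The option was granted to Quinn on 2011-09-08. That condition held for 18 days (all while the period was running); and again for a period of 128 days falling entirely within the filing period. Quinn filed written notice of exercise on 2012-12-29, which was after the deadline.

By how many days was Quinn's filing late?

295 days after 2011-09-08 is June 29, 2012.
Tolling adds 18 days: June 29, 2012 + 18 days = July 17, 2012.
Tolling adds 128 days: July 17, 2012 + 128 days = November 22, 2012.
November 22, 2012 is a Thursday and not a day on which the transfer agent is closed, so no extension applies.
The deadline is November 22, 2012; from November 22, 2012 to December 29, 2012 is 37 days.

37 days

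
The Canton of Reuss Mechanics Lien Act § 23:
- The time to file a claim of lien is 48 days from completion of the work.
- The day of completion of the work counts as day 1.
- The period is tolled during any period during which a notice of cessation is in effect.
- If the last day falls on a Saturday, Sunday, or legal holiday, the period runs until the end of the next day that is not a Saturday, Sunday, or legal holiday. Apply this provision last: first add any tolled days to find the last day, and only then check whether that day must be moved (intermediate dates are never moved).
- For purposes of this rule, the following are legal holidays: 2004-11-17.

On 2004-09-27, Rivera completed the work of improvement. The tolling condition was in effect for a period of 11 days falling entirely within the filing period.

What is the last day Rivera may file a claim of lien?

Counting 2004-09-27 as day 1, day 48 is November 13, 2004.
Tolling adds 11 days: November 13, 2004 + 11 days = November 24, 2004.
November 24, 2004 is a Wednesday and not a legal holiday, so no extension applies.

November 24, 2004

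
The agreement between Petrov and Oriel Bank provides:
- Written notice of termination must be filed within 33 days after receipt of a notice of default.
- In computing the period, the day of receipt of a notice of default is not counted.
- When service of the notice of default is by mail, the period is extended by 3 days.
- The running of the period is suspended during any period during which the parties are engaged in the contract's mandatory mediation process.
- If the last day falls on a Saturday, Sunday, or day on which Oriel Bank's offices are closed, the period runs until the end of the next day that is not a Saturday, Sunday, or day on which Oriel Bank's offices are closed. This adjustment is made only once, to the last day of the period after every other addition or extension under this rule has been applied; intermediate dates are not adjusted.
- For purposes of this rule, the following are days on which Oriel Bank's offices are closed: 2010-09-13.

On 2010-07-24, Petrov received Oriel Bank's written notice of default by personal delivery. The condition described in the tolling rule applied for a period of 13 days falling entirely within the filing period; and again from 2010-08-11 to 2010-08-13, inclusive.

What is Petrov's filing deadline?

September 14, 2010

33 days after 2010-07-24 is August 26, 2010.
Service was not by mail, so no mail extension applies.
Tolling adds 13 days: August 26, 2010 + 13 days = September 8, 2010.
From August 11, 2010 through August 13, 2010 inclusive is 3 days; tolling adds 3 days: September 8, 2010 + 3 days = September 11, 2010.
September 11, 2010 is Saturday; September 12, 2010 is Sunday; September 13, 2010 is a listed holiday. The next qualifying day is September 14, 2010.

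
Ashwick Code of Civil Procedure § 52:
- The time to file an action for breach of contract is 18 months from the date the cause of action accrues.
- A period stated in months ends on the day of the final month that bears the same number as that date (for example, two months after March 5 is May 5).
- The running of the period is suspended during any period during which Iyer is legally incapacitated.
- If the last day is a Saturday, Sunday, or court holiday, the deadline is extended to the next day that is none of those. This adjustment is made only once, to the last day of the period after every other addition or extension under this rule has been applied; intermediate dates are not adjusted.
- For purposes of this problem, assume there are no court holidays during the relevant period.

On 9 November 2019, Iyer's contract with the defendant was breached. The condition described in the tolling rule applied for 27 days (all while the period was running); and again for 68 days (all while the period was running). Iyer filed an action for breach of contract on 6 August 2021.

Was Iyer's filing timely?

Yes

18 months after 9 November 2019 is May 9, 2021.
Tolling adds 27 days: May 9, 2021 + 27 days = June 5, 2021.
Tolling adds 68 days: June 5, 2021 + 68 days = August 12, 2021.
August 12, 2021 is a Thursday and not a court holiday, so no extension applies.
The deadline is August 12, 2021; the filing on August 6, 2021 is on or before that date.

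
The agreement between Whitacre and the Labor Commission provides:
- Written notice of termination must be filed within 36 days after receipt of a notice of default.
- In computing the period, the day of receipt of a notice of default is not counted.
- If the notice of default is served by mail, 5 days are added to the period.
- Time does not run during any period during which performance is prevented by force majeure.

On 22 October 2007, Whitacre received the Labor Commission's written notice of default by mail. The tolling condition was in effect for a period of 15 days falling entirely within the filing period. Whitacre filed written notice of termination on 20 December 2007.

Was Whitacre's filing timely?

No

36 days after 22 October 2007 is November 27, 2007.
Service was by mail, adding 5 days: November 27, 2007 + 5 days = December 2, 2007.
Tolling adds 15 days: December 2, 2007 + 15 days = December 17, 2007.
The deadline is December 17, 2007; the filing on December 20, 2007 is after that date.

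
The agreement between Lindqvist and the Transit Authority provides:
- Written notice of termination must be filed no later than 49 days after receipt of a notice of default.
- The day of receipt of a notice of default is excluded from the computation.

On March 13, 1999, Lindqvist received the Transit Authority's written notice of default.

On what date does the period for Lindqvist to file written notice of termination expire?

May 1, 1999

49 days after March 13, 1999 is May 1, 1999.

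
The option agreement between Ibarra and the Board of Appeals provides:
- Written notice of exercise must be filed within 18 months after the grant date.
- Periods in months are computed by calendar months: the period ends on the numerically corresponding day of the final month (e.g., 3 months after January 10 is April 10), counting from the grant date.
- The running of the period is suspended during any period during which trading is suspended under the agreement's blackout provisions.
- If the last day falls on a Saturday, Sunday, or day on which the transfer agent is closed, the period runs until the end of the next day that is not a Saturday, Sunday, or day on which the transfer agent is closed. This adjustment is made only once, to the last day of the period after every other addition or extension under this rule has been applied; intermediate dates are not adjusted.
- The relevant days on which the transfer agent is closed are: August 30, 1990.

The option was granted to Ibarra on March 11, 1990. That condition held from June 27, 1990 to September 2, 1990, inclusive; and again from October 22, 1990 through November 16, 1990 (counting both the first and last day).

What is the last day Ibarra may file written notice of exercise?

18 months after March 11, 1990 is September 11, 1991.
From June 27, 1990 through September 2, 1990 inclusive is 68 days; tolling adds 68 days: September 11, 1991 + 68 days = November 18, 1991.
From October 22, 1990 through November 16, 1990 inclusive is 26 days; tolling adds 26 days: November 18, 1991 + 26 days = December 14, 1991.
December 14, 1991 is Saturday; December 15, 1991 is Sunday. The next qualifying day is December 16, 1991.

December 16, 1991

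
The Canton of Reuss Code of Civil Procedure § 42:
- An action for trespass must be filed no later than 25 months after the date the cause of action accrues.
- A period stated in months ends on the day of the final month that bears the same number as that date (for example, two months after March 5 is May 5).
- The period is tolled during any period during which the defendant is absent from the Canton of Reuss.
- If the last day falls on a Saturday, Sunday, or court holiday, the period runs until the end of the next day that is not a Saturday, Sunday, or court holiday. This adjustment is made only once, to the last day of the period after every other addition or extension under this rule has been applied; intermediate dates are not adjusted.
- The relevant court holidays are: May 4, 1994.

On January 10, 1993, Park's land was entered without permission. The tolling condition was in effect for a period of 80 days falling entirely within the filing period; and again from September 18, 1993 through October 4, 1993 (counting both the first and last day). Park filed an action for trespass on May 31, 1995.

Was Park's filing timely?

25 months after January 10, 1993 is February 10, 1995.
Tolling adds 80 days: February 10, 1995 + 80 days = May 1, 1995.
From September 18, 1993 through October 4, 1993 inclusive is 17 days; tolling adds 17 days: May 1, 1995 + 17 days = May 18, 1995.
May 18, 1995 is a Thursday and not a court holiday, so no extension applies.
The deadline is May 18, 1995; the filing on May 31, 1995 is after that date.

No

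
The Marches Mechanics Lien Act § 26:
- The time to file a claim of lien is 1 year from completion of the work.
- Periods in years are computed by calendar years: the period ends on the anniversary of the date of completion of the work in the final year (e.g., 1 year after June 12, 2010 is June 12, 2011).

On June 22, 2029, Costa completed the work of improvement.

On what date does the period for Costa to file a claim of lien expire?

1 year after June 22, 2029 is June 22, 2030.

June 22, 2030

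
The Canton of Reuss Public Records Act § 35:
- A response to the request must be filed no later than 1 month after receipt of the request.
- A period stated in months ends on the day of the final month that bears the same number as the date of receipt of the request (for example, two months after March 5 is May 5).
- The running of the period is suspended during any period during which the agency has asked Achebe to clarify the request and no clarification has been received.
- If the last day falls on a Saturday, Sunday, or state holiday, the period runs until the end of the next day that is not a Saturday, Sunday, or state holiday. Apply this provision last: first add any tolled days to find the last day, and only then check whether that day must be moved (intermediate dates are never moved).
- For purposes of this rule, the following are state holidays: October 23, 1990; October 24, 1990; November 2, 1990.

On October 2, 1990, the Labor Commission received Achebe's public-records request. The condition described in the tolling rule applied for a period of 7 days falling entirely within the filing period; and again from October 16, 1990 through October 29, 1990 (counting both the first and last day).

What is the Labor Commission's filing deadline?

1 month after October 2, 1990 is November 2, 1990.
Tolling adds 7 days: November 2, 1990 + 7 days = November 9, 1990.
From October 16, 1990 through October 29, 1990 inclusive is 14 days; tolling adds 14 days: November 9, 1990 + 14 days = November 23, 1990.
November 23, 1990 is a Friday and not a state holiday, so no extension applies.

November 23, 1990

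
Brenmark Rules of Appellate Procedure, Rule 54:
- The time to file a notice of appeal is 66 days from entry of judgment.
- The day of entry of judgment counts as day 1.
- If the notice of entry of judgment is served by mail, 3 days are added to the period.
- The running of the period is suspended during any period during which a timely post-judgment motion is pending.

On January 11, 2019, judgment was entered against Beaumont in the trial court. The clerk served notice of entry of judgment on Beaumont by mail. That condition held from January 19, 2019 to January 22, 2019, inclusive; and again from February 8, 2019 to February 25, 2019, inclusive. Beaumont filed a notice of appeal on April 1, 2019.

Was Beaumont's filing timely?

Counting January 11, 2019 as day 1, day 66 is March 17, 2019.
Service was by mail, adding 3 days: March 17, 2019 + 3 days = March 20, 2019.
From January 19, 2019 through January 22, 2019 inclusive is 4 days; tolling adds 4 days: March 20, 2019 + 4 days = March 24, 2019.
From February 8, 2019 through February 25, 2019 inclusive is 18 days; tolling adds 18 days: March 24, 2019 + 18 days = April 11, 2019.
The deadline is April 11, 2019; the filing on April 1, 2019 is on or before that date.

Yes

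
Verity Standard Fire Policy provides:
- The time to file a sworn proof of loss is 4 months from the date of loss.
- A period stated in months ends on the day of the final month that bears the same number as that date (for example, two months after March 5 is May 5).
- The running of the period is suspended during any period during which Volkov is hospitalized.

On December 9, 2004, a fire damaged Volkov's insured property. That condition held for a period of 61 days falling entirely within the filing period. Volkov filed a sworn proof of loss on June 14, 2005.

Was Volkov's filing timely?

4 months after December 9, 2004 is April 9, 2005.
Tolling adds 61 days: April 9, 2005 + 61 days = June 9, 2005.
The deadline is June 9, 2005; the filing on June 14, 2005 is after that date.

No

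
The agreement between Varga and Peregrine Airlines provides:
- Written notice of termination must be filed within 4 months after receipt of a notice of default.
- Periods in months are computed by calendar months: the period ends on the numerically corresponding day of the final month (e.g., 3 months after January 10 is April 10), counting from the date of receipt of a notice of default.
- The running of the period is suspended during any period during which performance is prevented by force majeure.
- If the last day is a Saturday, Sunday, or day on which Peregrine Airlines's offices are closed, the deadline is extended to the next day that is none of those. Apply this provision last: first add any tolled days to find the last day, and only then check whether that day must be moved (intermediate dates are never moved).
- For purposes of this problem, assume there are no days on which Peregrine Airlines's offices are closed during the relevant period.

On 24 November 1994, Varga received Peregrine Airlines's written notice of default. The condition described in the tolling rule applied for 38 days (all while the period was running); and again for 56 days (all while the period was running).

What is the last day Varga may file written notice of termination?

4 months after 24 November 1994 is March 24, 1995.
Tolling adds 38 days: March 24, 1995 + 38 days = May 1, 1995.
Tolling adds 56 days: May 1, 1995 + 56 days = June 26, 1995.
June 26, 1995 is a Monday and not a day on which Peregrine Airlines's offices are closed, so no extension applies.

June 26, 1995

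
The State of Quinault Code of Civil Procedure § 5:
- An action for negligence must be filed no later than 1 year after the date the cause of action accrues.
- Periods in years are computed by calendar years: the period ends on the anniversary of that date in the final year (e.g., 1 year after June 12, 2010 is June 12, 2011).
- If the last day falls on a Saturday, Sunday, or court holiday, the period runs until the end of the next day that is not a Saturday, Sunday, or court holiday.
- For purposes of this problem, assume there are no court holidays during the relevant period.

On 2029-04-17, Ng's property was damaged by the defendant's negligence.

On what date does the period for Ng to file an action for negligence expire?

April 17, 2030

1 year after 2029-04-17 is April 17, 2030.
April 17, 2030 is a Wednesday and not a court holiday, so no extension applies.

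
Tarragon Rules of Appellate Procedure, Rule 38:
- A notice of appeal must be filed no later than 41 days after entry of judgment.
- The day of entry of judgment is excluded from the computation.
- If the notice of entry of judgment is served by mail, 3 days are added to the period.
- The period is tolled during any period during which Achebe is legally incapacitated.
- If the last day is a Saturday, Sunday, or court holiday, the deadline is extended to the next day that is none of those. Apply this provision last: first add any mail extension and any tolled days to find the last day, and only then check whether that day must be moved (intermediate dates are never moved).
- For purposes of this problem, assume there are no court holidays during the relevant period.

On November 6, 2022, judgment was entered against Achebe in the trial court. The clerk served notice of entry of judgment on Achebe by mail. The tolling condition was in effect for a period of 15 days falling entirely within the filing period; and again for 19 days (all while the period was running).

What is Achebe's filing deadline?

January 23, 2023

41 days after November 6, 2022 is December 17, 2022.
Service was by mail, adding 3 days: December 17, 2022 + 3 days = December 20, 2022.
Tolling adds 15 days: December 20, 2022 + 15 days = January 4, 2023.
Tolling adds 19 days: January 4, 2023 + 19 days = January 23, 2023.
January 23, 2023 is a Monday and not a court holiday, so no extension applies.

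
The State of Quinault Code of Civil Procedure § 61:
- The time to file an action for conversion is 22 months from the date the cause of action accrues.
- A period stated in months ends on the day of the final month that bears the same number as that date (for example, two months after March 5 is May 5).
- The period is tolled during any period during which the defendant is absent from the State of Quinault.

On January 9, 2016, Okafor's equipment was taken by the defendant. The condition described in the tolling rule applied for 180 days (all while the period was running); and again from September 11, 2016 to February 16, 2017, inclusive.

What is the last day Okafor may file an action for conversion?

22 months after January 9, 2016 is November 9, 2017.
Tolling adds 180 days: November 9, 2017 + 180 days = May 8, 2018.
From September 11, 2016 through February 16, 2017 inclusive is 159 days; tolling adds 159 days: May 8, 2018 + 159 days = October 14, 2018.

October 14, 2018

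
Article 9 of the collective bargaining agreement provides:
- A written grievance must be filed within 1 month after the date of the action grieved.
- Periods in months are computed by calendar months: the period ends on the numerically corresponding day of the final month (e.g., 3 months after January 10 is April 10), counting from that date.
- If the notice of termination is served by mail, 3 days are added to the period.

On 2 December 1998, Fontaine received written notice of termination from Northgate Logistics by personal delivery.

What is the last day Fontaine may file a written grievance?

1 month after 2 December 1998 is January 2, 1999.
Service was not by mail, so no mail extension applies.

January 2, 1999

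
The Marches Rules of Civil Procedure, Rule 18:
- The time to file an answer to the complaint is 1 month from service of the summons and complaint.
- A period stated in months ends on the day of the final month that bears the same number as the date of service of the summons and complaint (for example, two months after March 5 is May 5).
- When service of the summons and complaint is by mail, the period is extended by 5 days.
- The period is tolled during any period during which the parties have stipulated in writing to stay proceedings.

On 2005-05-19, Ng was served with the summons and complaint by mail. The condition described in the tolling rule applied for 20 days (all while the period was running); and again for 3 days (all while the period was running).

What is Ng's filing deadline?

July 17, 2005

1 month after 2005-05-19 is June 19, 2005.
Service was by mail, adding 5 days: June 19, 2005 + 5 days = June 24, 2005.
Tolling adds 20 days: June 24, 2005 + 20 days = July 14, 2005.
Tolling adds 3 days: July 14, 2005 + 3 days = July 17, 2005.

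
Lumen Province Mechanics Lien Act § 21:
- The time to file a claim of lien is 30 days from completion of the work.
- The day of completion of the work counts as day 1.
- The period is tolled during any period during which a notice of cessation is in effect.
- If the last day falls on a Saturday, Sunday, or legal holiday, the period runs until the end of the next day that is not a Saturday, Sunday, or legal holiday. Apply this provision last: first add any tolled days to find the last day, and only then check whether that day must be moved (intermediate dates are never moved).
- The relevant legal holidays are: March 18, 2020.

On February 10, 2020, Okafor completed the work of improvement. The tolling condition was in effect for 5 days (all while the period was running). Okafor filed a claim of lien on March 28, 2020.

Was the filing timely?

No

Counting February 10, 2020 as day 1, day 30 is March 10, 2020.
Tolling adds 5 days: March 10, 2020 + 5 days = March 15, 2020.
March 15, 2020 is Sunday. The next qualifying day is March 16, 2020.
The deadline is March 16, 2020; the filing on March 28, 2020 is after that date.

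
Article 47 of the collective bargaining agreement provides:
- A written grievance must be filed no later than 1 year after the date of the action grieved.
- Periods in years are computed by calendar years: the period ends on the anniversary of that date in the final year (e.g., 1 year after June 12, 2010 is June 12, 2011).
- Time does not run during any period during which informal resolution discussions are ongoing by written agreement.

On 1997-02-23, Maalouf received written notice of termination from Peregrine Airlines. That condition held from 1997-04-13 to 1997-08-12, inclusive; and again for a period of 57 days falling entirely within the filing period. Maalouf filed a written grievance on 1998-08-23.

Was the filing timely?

1 year after 1997-02-23 is February 23, 1998.
From April 13, 1997 through August 12, 1997 inclusive is 122 days; tolling adds 122 days: February 23, 1998 + 122 days = June 25, 1998.
Tolling adds 57 days: June 25, 1998 + 57 days = August 21, 1998.
The deadline is August 21, 1998; the filing on August 23, 1998 is after that date.

No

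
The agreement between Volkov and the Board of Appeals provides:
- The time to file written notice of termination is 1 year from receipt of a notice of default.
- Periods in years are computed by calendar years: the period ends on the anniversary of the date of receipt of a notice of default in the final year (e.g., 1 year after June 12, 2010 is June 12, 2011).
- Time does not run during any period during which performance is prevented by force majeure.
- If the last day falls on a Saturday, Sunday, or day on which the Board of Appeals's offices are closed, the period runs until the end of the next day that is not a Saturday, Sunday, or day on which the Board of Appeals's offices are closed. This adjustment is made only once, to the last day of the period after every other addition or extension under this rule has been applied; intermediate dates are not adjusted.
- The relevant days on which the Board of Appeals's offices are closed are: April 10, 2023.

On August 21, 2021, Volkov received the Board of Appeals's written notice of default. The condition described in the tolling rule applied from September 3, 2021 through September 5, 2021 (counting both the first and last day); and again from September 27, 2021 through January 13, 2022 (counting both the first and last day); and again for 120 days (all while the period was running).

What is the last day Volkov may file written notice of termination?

April 11, 2023

1 year after August 21, 2021 is August 21, 2022.
From September 3, 2021 through September 5, 2021 inclusive is 3 days; tolling adds 3 days: August 21, 2022 + 3 days = August 24, 2022.
From September 27, 2021 through January 13, 2022 inclusive is 109 days; tolling adds 109 days: August 24, 2022 + 109 days = December 11, 2022.
Tolling adds 120 days: December 11, 2022 + 120 days = April 10, 2023.
April 10, 2023 is a listed holiday. The next qualifying day is April 11, 2023.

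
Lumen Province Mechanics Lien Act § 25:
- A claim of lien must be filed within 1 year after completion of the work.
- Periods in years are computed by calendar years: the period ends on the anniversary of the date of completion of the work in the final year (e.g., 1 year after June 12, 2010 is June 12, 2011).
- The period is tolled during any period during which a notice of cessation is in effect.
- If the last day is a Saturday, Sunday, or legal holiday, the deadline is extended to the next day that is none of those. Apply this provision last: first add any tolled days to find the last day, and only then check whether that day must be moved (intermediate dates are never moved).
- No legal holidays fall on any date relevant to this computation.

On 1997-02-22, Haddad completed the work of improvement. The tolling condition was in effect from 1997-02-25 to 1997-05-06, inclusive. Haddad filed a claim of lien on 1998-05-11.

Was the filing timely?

1 year after 1997-02-22 is February 22, 1998.
From February 25, 1997 through May 6, 1997 inclusive is 71 days; tolling adds 71 days: February 22, 1998 + 71 days = May 4, 1998.
May 4, 1998 is a Monday and not a legal holiday, so no extension applies.
The deadline is May 4, 1998; the filing on May 11, 1998 is after that date.

No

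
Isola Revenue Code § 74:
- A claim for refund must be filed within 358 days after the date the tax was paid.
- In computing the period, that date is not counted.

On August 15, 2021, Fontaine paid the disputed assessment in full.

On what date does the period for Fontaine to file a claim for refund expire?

358 days after August 15, 2021 is August 8, 2022.

August 8, 2022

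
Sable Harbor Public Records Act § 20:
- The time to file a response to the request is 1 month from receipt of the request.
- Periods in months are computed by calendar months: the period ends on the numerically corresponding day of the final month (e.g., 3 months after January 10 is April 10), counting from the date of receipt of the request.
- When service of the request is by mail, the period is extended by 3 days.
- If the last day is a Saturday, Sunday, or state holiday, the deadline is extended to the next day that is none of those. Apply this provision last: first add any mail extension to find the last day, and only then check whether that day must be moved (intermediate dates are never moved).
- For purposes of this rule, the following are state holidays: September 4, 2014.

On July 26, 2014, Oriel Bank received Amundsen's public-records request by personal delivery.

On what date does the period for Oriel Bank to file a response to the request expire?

1 month after July 26, 2014 is August 26, 2014.
Service was not by mail, so no mail extension applies.
August 26, 2014 is a Tuesday and not a state holiday, so no extension applies.

August 26, 2014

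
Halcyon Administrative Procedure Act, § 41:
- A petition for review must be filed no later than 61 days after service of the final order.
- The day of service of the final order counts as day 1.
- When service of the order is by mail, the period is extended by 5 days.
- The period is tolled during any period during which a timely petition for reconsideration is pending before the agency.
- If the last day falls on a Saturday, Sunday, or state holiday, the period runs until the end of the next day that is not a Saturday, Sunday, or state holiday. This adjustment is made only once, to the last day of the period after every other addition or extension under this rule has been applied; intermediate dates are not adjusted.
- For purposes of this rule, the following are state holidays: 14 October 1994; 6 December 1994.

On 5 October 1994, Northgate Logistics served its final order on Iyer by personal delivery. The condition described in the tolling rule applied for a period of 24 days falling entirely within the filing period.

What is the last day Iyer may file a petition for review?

Counting 5 October 1994 as day 1, day 61 is December 4, 1994.
Service was not by mail, so no mail extension applies.
Tolling adds 24 days: December 4, 1994 + 24 days = December 28, 1994.
December 28, 1994 is a Wednesday and not a state holiday, so no extension applies.

December 28, 1994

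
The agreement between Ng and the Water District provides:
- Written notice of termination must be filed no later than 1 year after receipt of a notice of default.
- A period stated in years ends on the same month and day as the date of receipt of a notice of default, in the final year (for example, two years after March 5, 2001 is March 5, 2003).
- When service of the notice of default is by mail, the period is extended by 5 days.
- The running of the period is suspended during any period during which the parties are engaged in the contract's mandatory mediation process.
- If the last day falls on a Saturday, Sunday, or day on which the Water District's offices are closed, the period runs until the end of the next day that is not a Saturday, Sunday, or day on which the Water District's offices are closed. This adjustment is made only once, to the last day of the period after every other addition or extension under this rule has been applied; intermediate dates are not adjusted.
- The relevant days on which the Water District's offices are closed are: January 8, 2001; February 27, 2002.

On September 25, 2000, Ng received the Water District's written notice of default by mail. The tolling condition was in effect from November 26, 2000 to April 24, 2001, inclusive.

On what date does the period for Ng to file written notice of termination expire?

1 year after September 25, 2000 is September 25, 2001.
Service was by mail, adding 5 days: September 25, 2001 + 5 days = September 30, 2001.
From November 26, 2000 through April 24, 2001 inclusive is 150 days; tolling adds 150 days: September 30, 2001 + 150 days = February 27, 2002.
February 27, 2002 is a listed holiday. The next qualifying day is February 28, 2002.

February 28, 2002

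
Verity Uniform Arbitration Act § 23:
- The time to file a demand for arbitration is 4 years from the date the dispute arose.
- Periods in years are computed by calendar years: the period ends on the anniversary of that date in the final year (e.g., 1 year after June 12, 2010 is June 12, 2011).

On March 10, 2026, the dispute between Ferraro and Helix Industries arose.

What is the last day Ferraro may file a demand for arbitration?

March 10, 2030

4 years after March 10, 2026 is March 10, 2030.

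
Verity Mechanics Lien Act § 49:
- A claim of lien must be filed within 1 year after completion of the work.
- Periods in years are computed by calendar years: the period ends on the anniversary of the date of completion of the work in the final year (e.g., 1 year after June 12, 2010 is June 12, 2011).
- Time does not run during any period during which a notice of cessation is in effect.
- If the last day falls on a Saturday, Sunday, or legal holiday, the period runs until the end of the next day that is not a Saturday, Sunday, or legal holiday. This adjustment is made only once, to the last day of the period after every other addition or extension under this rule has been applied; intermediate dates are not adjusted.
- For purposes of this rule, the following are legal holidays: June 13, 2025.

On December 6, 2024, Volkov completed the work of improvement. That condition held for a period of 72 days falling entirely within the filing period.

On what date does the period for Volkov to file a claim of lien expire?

February 16, 2026

1 year after December 6, 2024 is December 6, 2025.
Tolling adds 72 days: December 6, 2025 + 72 days = February 16, 2026.
February 16, 2026 is a Monday and not a legal holiday, so no extension applies.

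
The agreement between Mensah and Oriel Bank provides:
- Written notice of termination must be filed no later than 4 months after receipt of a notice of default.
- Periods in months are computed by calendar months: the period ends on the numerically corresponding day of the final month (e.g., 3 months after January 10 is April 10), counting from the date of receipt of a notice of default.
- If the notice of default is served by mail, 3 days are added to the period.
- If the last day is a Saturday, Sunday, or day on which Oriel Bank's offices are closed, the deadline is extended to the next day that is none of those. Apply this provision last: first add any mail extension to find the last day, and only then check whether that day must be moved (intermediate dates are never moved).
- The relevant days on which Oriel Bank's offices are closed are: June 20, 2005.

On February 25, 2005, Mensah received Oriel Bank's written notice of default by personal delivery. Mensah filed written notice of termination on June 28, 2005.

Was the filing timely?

No

4 months after February 25, 2005 is June 25, 2005.
Service was not by mail, so no mail extension applies.
June 25, 2005 is Saturday; June 26, 2005 is Sunday. The next qualifying day is June 27, 2005.
The deadline is June 27, 2005; the filing on June 28, 2005 is after that date.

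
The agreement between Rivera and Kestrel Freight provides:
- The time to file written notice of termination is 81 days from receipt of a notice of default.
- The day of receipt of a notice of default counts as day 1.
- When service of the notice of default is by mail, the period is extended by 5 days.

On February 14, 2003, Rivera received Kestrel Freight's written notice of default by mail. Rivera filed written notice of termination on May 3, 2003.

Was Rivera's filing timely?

Counting February 14, 2003 as day 1, day 81 is May 5, 2003.
Service was by mail, adding 5 days: May 5, 2003 + 5 days = May 10, 2003.
The deadline is May 10, 2003; the filing on May 3, 2003 is on or before that date.

Yes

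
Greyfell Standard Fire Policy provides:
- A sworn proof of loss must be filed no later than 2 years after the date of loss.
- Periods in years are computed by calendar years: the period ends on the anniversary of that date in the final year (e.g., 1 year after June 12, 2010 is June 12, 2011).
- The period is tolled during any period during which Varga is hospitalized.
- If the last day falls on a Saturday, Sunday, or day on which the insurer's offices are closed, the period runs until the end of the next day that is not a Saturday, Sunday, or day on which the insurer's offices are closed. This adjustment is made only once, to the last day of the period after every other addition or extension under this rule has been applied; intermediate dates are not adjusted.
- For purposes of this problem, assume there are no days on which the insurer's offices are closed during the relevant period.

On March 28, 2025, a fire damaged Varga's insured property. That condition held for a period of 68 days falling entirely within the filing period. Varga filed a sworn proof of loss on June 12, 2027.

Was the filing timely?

No

2 years after March 28, 2025 is March 28, 2027.
Tolling adds 68 days: March 28, 2027 + 68 days = June 4, 2027.
June 4, 2027 is a Friday and not a day on which the insurer's offices are closed, so no extension applies.
The deadline is June 4, 2027; the filing on June 12, 2027 is after that date.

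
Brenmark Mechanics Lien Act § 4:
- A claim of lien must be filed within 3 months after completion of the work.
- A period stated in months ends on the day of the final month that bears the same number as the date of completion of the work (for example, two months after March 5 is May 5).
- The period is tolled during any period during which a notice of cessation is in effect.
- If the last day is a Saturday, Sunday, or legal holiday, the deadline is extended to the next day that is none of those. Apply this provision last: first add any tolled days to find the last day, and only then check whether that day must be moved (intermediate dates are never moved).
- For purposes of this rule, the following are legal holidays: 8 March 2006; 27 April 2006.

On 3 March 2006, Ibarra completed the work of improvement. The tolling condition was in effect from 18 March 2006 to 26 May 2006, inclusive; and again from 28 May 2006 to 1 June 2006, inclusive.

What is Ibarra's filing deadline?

3 months after 3 March 2006 is June 3, 2006.
From March 18, 2006 through May 26, 2006 inclusive is 70 days; tolling adds 70 days: June 3, 2006 + 70 days = August 12, 2006.
From May 28, 2006 through June 1, 2006 inclusive is 5 days; tolling adds 5 days: August 12, 2006 + 5 days = August 17, 2006.
August 17, 2006 is a Thursday and not a legal holiday, so no extension applies.

August 17, 2006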